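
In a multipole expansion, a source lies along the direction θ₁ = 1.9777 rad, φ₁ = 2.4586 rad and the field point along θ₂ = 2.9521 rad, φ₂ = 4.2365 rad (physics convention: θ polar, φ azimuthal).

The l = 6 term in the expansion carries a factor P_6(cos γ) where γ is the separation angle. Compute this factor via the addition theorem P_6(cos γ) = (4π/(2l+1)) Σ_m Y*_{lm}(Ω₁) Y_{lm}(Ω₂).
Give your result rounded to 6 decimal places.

Expand P_6 via completeness: Σ_{m} conj(Y_{6,m}) at Ω₁ times Y_{6,m} at Ω₂ —
  m=-6: (-0.167059, 0.236782) × (0.000021, -0.000006) = (-0.000002, 0.000006)  (running Σ = (-0.000002, 0.000006))
  m=-5: (-0.416546, 0.116795) × (0.000269, 0.000282) = (-0.000145, -0.000086)  (running Σ = (-0.000147, -0.000080))
  m=-4: (-0.168284, -0.073066) × (-0.001410, 0.004079) = (0.000535, -0.000583)  (running Σ = (0.000388, -0.000664))
  m=-3: (0.117335, 0.226384) × (-0.032201, 0.004641) = (-0.004829, -0.006745)  (running Σ = (-0.004441, -0.007409))
  m=-2: (-0.056411, 0.271567) × (-0.096139, -0.134946) = (0.042070, -0.018496)  (running Σ = (0.037630, -0.025905))
  m=-1: (0.128998, -0.104956) × (0.236171, -0.458231) = (-0.017628, -0.083898)  (running Σ = (0.020001, -0.109803))
  m=0: (0.292797, -0.000000) × (0.667789, 0.000000) = (0.195527, 0.000000)  (running Σ = (0.215528, -0.109803))
  m=1: (-0.128998, -0.104956) × (-0.236171, -0.458231) = (-0.017628, 0.083898)  (running Σ = (0.197899, -0.025905))
  m=2: (-0.056411, -0.271567) × (-0.096139, 0.134946) = (0.042070, 0.018496)  (running Σ = (0.239970, -0.007409))
  m=3: (-0.117335, 0.226384) × (0.032201, 0.004641) = (-0.004829, 0.006745)  (running Σ = (0.235141, -0.000664))
  m=4: (-0.168284, 0.073066) × (-0.001410, -0.004079) = (0.000535, 0.000583)  (running Σ = (0.235676, -0.000080))
  m=5: (0.416546, 0.116795) × (-0.000269, 0.000282) = (-0.000145, 0.000086)  (running Σ = (0.235531, 0.000006))
  m=6: (-0.167059, -0.236782) × (0.000021, 0.000006) = (-0.000002, -0.000006)  (running Σ = (0.235529, 0.000000))
Σ over m = (0.235529, 0.000000); ×(4π/13) → (0.227673, 0.000000). Real part: 0.227673

0.227673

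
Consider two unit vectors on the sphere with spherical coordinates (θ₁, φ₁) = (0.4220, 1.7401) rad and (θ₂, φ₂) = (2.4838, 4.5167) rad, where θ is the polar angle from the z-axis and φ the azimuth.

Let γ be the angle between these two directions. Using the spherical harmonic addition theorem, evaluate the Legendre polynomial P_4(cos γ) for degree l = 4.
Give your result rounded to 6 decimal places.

0.600739

Expand P_4 via completeness: Σ_{m} conj(Y_{4,m}) at Ω₁ times Y_{4,m} at Ω₂ —
  m=-4: 0.00971 + 0.00780j × 0.04383 + 0.04360j = 0.00009 + 0.00077j  (running Σ = 0.00009 + 0.00077j)
  m=-3: 0.03816 - 0.06856j × -0.12538 + 0.18845j = 0.00813 + 0.01579j  (running Σ = 0.00822 + 0.01655j)
  m=-2: -0.25544 - 0.08996j × -0.39108 - 0.16139j = 0.08538 + 0.07640j  (running Σ = 0.09360 + 0.09296j)
  m=-1: -0.08416 + 0.49236j × 0.06158 - 0.31063j = 0.14776 + 0.05646j  (running Σ = 0.24136 + 0.14942j)
  m=0: 0.24062 + 0.00000j × -0.21805 + 0.00000j = -0.05247 + 0.00000j  (running Σ = 0.18889 + 0.14942j)
  m=1: 0.08416 + 0.49236j × -0.06158 - 0.31063j = 0.14776 - 0.05646j  (running Σ = 0.33665 + 0.09296j)
  m=2: -0.25544 + 0.08996j × -0.39108 + 0.16139j = 0.08538 - 0.07640j  (running Σ = 0.42203 + 0.01655j)
  m=3: -0.03816 - 0.06856j × 0.12538 + 0.18845j = 0.00813 - 0.01579j  (running Σ = 0.43016 + 0.00077j)
  m=4: 0.00971 - 0.00780j × 0.04383 - 0.04360j = 0.00009 - 0.00077j  (running Σ = 0.43025 + 0.00000j)
Σ over m = 0.43025 + 0.00000j; ×(4π/9) → 0.60074 + 0.00000j. Real part: 0.600739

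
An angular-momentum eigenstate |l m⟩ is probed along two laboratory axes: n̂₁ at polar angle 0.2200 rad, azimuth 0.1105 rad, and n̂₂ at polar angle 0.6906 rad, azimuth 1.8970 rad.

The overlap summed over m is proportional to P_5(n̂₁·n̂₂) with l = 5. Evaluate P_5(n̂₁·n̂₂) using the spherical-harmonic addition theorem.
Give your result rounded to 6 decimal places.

Term-by-term m-sum for l=5 (normalisation 4π/11 = 1.142397):
  [-5]  conj(Y_{5,-5})(Ω₁) = (0.000196, 0.000121) ; Y_{5,-5}(Ω₂) = (-0.048590, 0.002930) ; Δ = (-0.000010, -0.000005)
  [-4]  conj(Y_{5,-4})(Ω₁) = (0.002936, 0.001390) ; Y_{5,-4}(Ω₂) = (0.048966, -0.179734) ; Δ = (0.000394, -0.000460)
  [-3]  conj(Y_{5,-3})(Ω₁) = (0.025740, 0.008860) ; Y_{5,-3}(Ω₂) = (0.322592, 0.217016) ; Δ = (0.006381, 0.008444)
  [-2]  conj(Y_{5,-2})(Ω₁) = (0.142722, 0.032065) ; Y_{5,-2}(Ω₂) = (-0.329702, 0.251895) ; Δ = (-0.055133, 0.025379)
  [-1]  conj(Y_{5,-1})(Ω₁) = (0.466423, 0.051751) ; Y_{5,-1}(Ω₂) = (-0.006282, -0.018570) ; Δ = (-0.001969, -0.008987)
  [+0]  conj(Y_{5,0})(Ω₁) = (0.624977, -0.000000) ; Y_{5,0}(Ω₂) = (-0.392183, 0.000000) ; Δ = (-0.245106, 0.000000)
  [+1]  conj(Y_{5,1})(Ω₁) = (-0.466423, 0.051751) ; Y_{5,1}(Ω₂) = (0.006282, -0.018570) ; Δ = (-0.001969, 0.008987)
  [+2]  conj(Y_{5,2})(Ω₁) = (0.142722, -0.032065) ; Y_{5,2}(Ω₂) = (-0.329702, -0.251895) ; Δ = (-0.055133, -0.025379)
  [+3]  conj(Y_{5,3})(Ω₁) = (-0.025740, 0.008860) ; Y_{5,3}(Ω₂) = (-0.322592, 0.217016) ; Δ = (0.006381, -0.008444)
  [+4]  conj(Y_{5,4})(Ω₁) = (0.002936, -0.001390) ; Y_{5,4}(Ω₂) = (0.048966, 0.179734) ; Δ = (0.000394, 0.000460)
  [+5]  conj(Y_{5,5})(Ω₁) = (-0.000196, 0.000121) ; Y_{5,5}(Ω₂) = (0.048590, 0.002930) ; Δ = (-0.000010, 0.000005)
Σ over m = (-0.345780, -0.000000); ×(4π/11) → (-0.395019, -0.000000). Real part: -0.395019

-0.395019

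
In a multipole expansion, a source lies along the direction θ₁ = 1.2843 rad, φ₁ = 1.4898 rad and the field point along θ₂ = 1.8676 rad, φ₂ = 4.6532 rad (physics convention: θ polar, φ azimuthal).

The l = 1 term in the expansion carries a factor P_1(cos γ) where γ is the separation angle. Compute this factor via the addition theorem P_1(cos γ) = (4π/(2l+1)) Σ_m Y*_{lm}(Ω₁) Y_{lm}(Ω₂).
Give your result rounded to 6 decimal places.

-0.999729

Expand P_1 via completeness: Σ_{m} conj(Y_{1,m}) at Ω₁ times Y_{1,m} at Ω₂ —
  term(m=-1) = -0.109468+0.002388i   from Y*(Ω₁)=+0.026814+0.330325i, Y(Ω₂)=-0.019544+0.329809i
  term(m=+0) = -0.019731+0.000000i   from Y*(Ω₁)=+0.138076-0.000000i, Y(Ω₂)=-0.142899+0.000000i
  term(m=+1) = -0.109468-0.002388i   from Y*(Ω₁)=-0.026814+0.330325i, Y(Ω₂)=+0.019544+0.329809i
Σ over m = -0.238668+0.000000i; ×(4π/3) → -0.999729+0.000000i. Real part: -0.999729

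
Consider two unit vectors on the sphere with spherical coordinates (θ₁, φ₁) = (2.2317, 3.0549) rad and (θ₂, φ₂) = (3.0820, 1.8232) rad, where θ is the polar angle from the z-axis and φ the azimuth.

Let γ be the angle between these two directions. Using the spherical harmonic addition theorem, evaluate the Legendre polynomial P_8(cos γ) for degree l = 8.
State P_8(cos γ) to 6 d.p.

Addition theorem: P_8(cos γ) = (4π/17) Σ_m Y*_{lm}(Ω₁) Y_{lm}(Ω₂), m = −8…8:
  [-8]  conj(Y_{8,-8})(Ω₁) = 0.05979 - 0.04970j ; Y_{8,-8}(Ω₂) = -0.00000 - 0.00000j ; Δ = -0.00000 - 0.00000j
  [-7]  conj(Y_{8,-7})(Ω₁) = 0.19865 - 0.13791j ; Y_{8,-7}(Ω₂) = -0.00000 + 0.00000j ; Δ = -0.00000 + 0.00000j
  [-6]  conj(Y_{8,-6})(Ω₁) = 0.36778 - 0.21065j ; Y_{8,-6}(Ω₂) = -0.00000 + 0.00000j ; Δ = 0.00000 + 0.00000j
  [-5]  conj(Y_{8,-5})(Ω₁) = 0.36831 - 0.17046j ; Y_{8,-5}(Ω₂) = 0.00001 + 0.00000j ; Δ = 0.00000 - 0.00000j
  [-4]  conj(Y_{8,-4})(Ω₁) = 0.05332 - 0.01927j ; Y_{8,-4}(Ω₂) = 0.00009 - 0.00014j ; Δ = 0.00000 - 0.00001j
  [-3]  conj(Y_{8,-3})(Ω₁) = -0.32111 + 0.08545j ; Y_{8,-3}(Ω₂) = -0.00200 - 0.00212j ; Δ = 0.00082 + 0.00051j
  [-2]  conj(Y_{8,-2})(Ω₁) = -0.24120 + 0.04225j ; Y_{8,-2}(Ω₂) = -0.03142 + 0.01736j ; Δ = 0.00685 - 0.00552j
  [-1]  conj(Y_{8,-1})(Ω₁) = 0.23075 - 0.02005j ; Y_{8,-1}(Ω₂) = 0.07114 + 0.27583j ; Δ = 0.02195 + 0.06222j
  [+0]  conj(Y_{8,0})(Ω₁) = 0.28390 + 0.00000j ; Y_{8,0}(Ω₂) = 1.08993 + 0.00000j ; Δ = 0.30943 + 0.00000j
  [+1]  conj(Y_{8,1})(Ω₁) = -0.23075 - 0.02005j ; Y_{8,1}(Ω₂) = -0.07114 + 0.27583j ; Δ = 0.02195 - 0.06222j
  [+2]  conj(Y_{8,2})(Ω₁) = -0.24120 - 0.04225j ; Y_{8,2}(Ω₂) = -0.03142 - 0.01736j ; Δ = 0.00685 + 0.00552j
  [+3]  conj(Y_{8,3})(Ω₁) = 0.32111 + 0.08545j ; Y_{8,3}(Ω₂) = 0.00200 - 0.00212j ; Δ = 0.00082 - 0.00051j
  [+4]  conj(Y_{8,4})(Ω₁) = 0.05332 + 0.01927j ; Y_{8,4}(Ω₂) = 0.00009 + 0.00014j ; Δ = 0.00000 + 0.00001j
  [+5]  conj(Y_{8,5})(Ω₁) = -0.36831 - 0.17046j ; Y_{8,5}(Ω₂) = -0.00001 + 0.00000j ; Δ = 0.00000 + 0.00000j
  [+6]  conj(Y_{8,6})(Ω₁) = 0.36778 + 0.21065j ; Y_{8,6}(Ω₂) = -0.00000 - 0.00000j ; Δ = 0.00000 - 0.00000j
  [+7]  conj(Y_{8,7})(Ω₁) = -0.19865 - 0.13791j ; Y_{8,7}(Ω₂) = 0.00000 + 0.00000j ; Δ = -0.00000 - 0.00000j
  [+8]  conj(Y_{8,8})(Ω₁) = 0.05979 + 0.04970j ; Y_{8,8}(Ω₂) = -0.00000 + 0.00000j ; Δ = -0.00000 + 0.00000j
Accumulated sum 0.36867 + 0.00000j; after 4π/(2l+1) scaling, 0.27252 + 0.00000j ⇒ P_8 = 0.272522

0.272522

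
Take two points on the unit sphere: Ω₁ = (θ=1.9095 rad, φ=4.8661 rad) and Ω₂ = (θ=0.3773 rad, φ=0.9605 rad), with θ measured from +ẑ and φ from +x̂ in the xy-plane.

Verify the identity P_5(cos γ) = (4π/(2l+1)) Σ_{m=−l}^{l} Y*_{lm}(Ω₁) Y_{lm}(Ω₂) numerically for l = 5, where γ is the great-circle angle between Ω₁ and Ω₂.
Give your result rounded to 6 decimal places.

Summing Y*_{l m}(θ₁,φ₁)·Y_{l m}(θ₂,φ₂) over m ∈ [−5, 5]; prefactor 4π/(2·5+1) = 1.142397:
  term(m=-5) = +0.000850+0.000685i   from Y*(Ω₁)=+0.240810-0.249062i, Y(Ω₂)=+0.000283+0.003137i
  term(m=-4) = +0.009666-0.000829i   from Y*(Ω₁)=-0.315257-0.222620i, Y(Ω₂)=-0.019219+0.016201i
  term(m=-3) = -0.000144+0.000164i   from Y*(Ω₁)=+0.000827-0.001664i, Y(Ω₂)=-0.113313-0.030155i
  term(m=-2) = +0.004881+0.114014i   from Y*(Ω₁)=-0.319325-0.101382i, Y(Ω₂)=-0.116863-0.319945i
  term(m=-1) = +0.034192+0.032760i   from Y*(Ω₁)=-0.013397+0.086466i, Y(Ω₂)=+0.310159-0.443490i
  term(m=+0) = -0.052984-0.000000i   from Y*(Ω₁)=-0.312417-0.000000i, Y(Ω₂)=+0.169594+0.000000i
  term(m=+1) = +0.034192-0.032760i   from Y*(Ω₁)=+0.013397+0.086466i, Y(Ω₂)=-0.310159-0.443490i
  term(m=+2) = +0.004881-0.114014i   from Y*(Ω₁)=-0.319325+0.101382i, Y(Ω₂)=-0.116863+0.319945i
  term(m=+3) = -0.000144-0.000164i   from Y*(Ω₁)=-0.000827-0.001664i, Y(Ω₂)=+0.113313-0.030155i
  term(m=+4) = +0.009666+0.000829i   from Y*(Ω₁)=-0.315257+0.222620i, Y(Ω₂)=-0.019219-0.016201i
  term(m=+5) = +0.000850-0.000685i   from Y*(Ω₁)=-0.240810-0.249062i, Y(Ω₂)=-0.000283+0.003137i
Accumulated sum +0.045904+0.000000i; after 4π/(2l+1) scaling, +0.052440+0.000000i ⇒ P_5 = 0.052440

0.052440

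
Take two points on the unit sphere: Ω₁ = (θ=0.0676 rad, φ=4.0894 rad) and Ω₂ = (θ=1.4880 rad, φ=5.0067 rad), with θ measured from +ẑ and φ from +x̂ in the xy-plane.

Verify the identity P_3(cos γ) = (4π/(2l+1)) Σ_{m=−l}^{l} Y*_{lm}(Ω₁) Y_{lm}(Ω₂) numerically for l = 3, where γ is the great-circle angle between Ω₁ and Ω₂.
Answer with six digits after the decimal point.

-0.180457

Summing Y*_{l m}(θ₁,φ₁)·Y_{l m}(θ₂,φ₂) over m ∈ [−3, 3]; prefactor 4π/(2·3+1) = 1.795196:
  [-3]  conj(Y_{3,-3})(Ω₁) = (0.000123, -0.000038) ; Y_{3,-3}(Ω₂) = (-0.319048, -0.262177) ; Δ = (-0.000049, -0.000020)
  [-2]  conj(Y_{3,-2})(Ω₁) = (-0.001485, 0.004409) ; Y_{3,-2}(Ω₂) = (-0.069815, 0.046606) ; Δ = (-0.000102, -0.000377)
  [-1]  conj(Y_{3,-1})(Ω₁) = (-0.050658, -0.070513) ; Y_{3,-1}(Ω₂) = (-0.090232, -0.297684) ; Δ = (-0.016419, 0.021443)
  [+0]  conj(Y_{3,0})(Ω₁) = (0.736154, -0.000000) ; Y_{3,0}(Ω₂) = (-0.091532, 0.000000) ; Δ = (-0.067381, 0.000000)
  [+1]  conj(Y_{3,1})(Ω₁) = (0.050658, -0.070513) ; Y_{3,1}(Ω₂) = (0.090232, -0.297684) ; Δ = (-0.016419, -0.021443)
  [+2]  conj(Y_{3,2})(Ω₁) = (-0.001485, -0.004409) ; Y_{3,2}(Ω₂) = (-0.069815, -0.046606) ; Δ = (-0.000102, 0.000377)
  [+3]  conj(Y_{3,3})(Ω₁) = (-0.000123, -0.000038) ; Y_{3,3}(Ω₂) = (0.319048, -0.262177) ; Δ = (-0.000049, 0.000020)
Total Σ_m = (-0.100522, 0.000000). Multiply by 1.795196: (-0.180457, 0.000000). P_3(cos γ) = -0.180457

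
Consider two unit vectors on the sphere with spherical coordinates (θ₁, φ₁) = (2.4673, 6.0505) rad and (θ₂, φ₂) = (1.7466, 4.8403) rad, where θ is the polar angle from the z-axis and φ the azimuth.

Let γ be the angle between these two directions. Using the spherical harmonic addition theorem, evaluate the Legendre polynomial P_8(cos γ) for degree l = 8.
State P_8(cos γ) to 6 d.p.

-0.282090

Summing Y*_{l m}(θ₁,φ₁)·Y_{l m}(θ₂,φ₂) over m ∈ [−8, 8]; prefactor 4π/(2·8+1) = 0.739198:
  term(m=-8) = (-0.005239, -0.001376)   from Y*(Ω₁)=(-0.003411, -0.011401), Y(Ω₂)=(0.236958, -0.388658)
  term(m=-7) = (-0.011152, 0.015707)   from Y*(Ω₁)=(0.003452, 0.059457), Y(Ω₂)=(0.252427, 0.202223)
  term(m=-6) = (-0.018845, -0.027977)   from Y*(Ω₁)=(0.031592, -0.179006), Y(Ω₂)=(0.133550, -0.128845)
  term(m=-5) = (-0.120658, 0.028529)   from Y*(Ω₁)=(-0.146899, 0.340431), Y(Ω₂)=(0.199580, 0.268306)
  term(m=-4) = (0.005187, -0.040174)   from Y*(Ω₁)=(0.286640, -0.384943), Y(Ω₂)=(0.073593, -0.041324)
  term(m=-3) = (-0.079335, -0.042215)   from Y*(Ω₁)=(-0.210676, 0.176751), Y(Ω₂)=(0.122345, 0.303023)
  term(m=-2) = (-0.005747, 0.005052)   from Y*(Ω₁)=(-0.181855, 0.091320), Y(Ω₂)=(0.036377, -0.009515)
  term(m=-1) = (0.043962, 0.116585)   from Y*(Ω₁)=(0.378275, -0.089643), Y(Ω₂)=(0.040885, 0.317890)
  term(m=+0) = (0.002035, 0.000000)   from Y*(Ω₁)=(0.086008, -0.000000), Y(Ω₂)=(0.023655, 0.000000)
  term(m=+1) = (0.043962, -0.116585)   from Y*(Ω₁)=(-0.378275, -0.089643), Y(Ω₂)=(-0.040885, 0.317890)
  term(m=+2) = (-0.005747, -0.005052)   from Y*(Ω₁)=(-0.181855, -0.091320), Y(Ω₂)=(0.036377, 0.009515)
  term(m=+3) = (-0.079335, 0.042215)   from Y*(Ω₁)=(0.210676, 0.176751), Y(Ω₂)=(-0.122345, 0.303023)
  term(m=+4) = (0.005187, 0.040174)   from Y*(Ω₁)=(0.286640, 0.384943), Y(Ω₂)=(0.073593, 0.041324)
  term(m=+5) = (-0.120658, -0.028529)   from Y*(Ω₁)=(0.146899, 0.340431), Y(Ω₂)=(-0.199580, 0.268306)
  term(m=+6) = (-0.018845, 0.027977)   from Y*(Ω₁)=(0.031592, 0.179006), Y(Ω₂)=(0.133550, 0.128845)
  term(m=+7) = (-0.011152, -0.015707)   from Y*(Ω₁)=(-0.003452, 0.059457), Y(Ω₂)=(-0.252427, 0.202223)
  term(m=+8) = (-0.005239, 0.001376)   from Y*(Ω₁)=(-0.003411, 0.011401), Y(Ω₂)=(0.236958, 0.388658)
Accumulated sum (-0.381617, 0.000000); after 4π/(2l+1) scaling, (-0.282090, 0.000000) ⇒ P_8 = -0.282090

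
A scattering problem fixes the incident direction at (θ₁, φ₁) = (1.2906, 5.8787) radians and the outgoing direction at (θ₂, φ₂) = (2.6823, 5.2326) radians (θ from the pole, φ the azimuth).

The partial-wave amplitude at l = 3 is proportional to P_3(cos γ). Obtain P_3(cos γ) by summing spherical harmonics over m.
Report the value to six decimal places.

-0.136441

Term-by-term m-sum for l=3 (normalisation 4π/7 = 1.795196):
  m=-3: +0.129521-0.346898i × -0.036348-0.000369i = -0.004836+0.012561i  (running Σ = -0.004836+0.012561i)
  m=-2: +0.180161-0.188861i × +0.091071-0.155300i = -0.012923-0.045179i  (running Σ = -0.017759-0.032618i)
  m=-1: -0.176338+0.075489i × +0.214880+0.375112i = -0.066208-0.049926i  (running Σ = -0.083967-0.082543i)
  m=0: -0.270137-0.000000i × -0.340311+0.000000i = +0.091931+0.000000i  (running Σ = +0.007964-0.082543i)
  m=1: +0.176338+0.075489i × -0.214880+0.375112i = -0.066208+0.049926i  (running Σ = -0.058245-0.032618i)
  m=2: +0.180161+0.188861i × +0.091071+0.155300i = -0.012923+0.045179i  (running Σ = -0.071167+0.012561i)
  m=3: -0.129521-0.346898i × +0.036348-0.000369i = -0.004836-0.012561i  (running Σ = -0.076003-0.000000i)
Σ over m = -0.076003-0.000000i; ×(4π/7) → -0.136441-0.000000i. Real part: -0.136441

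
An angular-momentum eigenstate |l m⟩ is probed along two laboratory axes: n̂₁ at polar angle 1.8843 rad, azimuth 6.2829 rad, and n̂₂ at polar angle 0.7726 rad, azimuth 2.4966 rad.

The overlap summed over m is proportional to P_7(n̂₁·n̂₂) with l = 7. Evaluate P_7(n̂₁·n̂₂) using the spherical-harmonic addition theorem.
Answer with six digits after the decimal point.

Summing Y*_{l m}(θ₁,φ₁)·Y_{l m}(θ₂,φ₂) over m ∈ [−7, 7]; prefactor 4π/(2·7+1) = 0.837758:
  m=-7: Y*=+0.352448-0.000704i  Y=+0.007918+0.039579i  product +0.002818+0.013944i
  m=-6: Y*=-0.427529+0.000732i  Y=-0.115628-0.103138i  product +0.049510+0.044010i
  m=-5: Y*=+0.067561-0.000096i  Y=+0.343281+0.028686i  product +0.023195+0.001905i
  m=-4: Y*=+0.326825-0.000373i  Y=-0.387089+0.243561i  product -0.126420+0.079746i
  m=-3: Y*=-0.188898+0.000162i  Y=+0.090572-0.237606i  product -0.017070+0.044898i
  m=-2: Y*=-0.254626+0.000145i  Y=-0.057550-0.199528i  product +0.014683+0.050797i
  m=-1: Y*=+0.226701-0.000065i  Y=+0.288199+0.216821i  product +0.065349+0.049135i
  m=+0: Y*=+0.230395-0.000000i  Y=+0.105032+0.000000i  product +0.024199+0.000000i
  m=+1: Y*=-0.226701-0.000065i  Y=-0.288199+0.216821i  product +0.065349-0.049135i
  m=+2: Y*=-0.254626-0.000145i  Y=-0.057550+0.199528i  product +0.014683-0.050797i
  m=+3: Y*=+0.188898+0.000162i  Y=-0.090572-0.237606i  product -0.017070-0.044898i
  m=+4: Y*=+0.326825+0.000373i  Y=-0.387089-0.243561i  product -0.126420-0.079746i
  m=+5: Y*=-0.067561-0.000096i  Y=-0.343281+0.028686i  product +0.023195-0.001905i
  m=+6: Y*=-0.427529-0.000732i  Y=-0.115628+0.103138i  product +0.049510-0.044010i
  m=+7: Y*=-0.352448-0.000704i  Y=-0.007918+0.039579i  product +0.002818-0.013944i
Accumulated sum +0.048329-0.000000i; after 4π/(2l+1) scaling, +0.040488-0.000000i ⇒ P_7 = 0.040488

0.040488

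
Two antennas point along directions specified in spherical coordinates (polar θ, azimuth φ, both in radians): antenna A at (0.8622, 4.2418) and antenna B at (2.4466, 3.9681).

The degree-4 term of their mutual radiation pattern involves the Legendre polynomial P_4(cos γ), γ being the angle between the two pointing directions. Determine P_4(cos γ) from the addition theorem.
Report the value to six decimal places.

0.371236

Summing Y*_{l m}(θ₁,φ₁)·Y_{l m}(θ₂,φ₂) over m ∈ [−4, 4]; prefactor 4π/(2·4+1) = 1.396263:
  [-4]  conj(Y_{4,-4})(Ω₁) = (-0.045085, -0.139996) ; Y_{4,-4}(Ω₂) = (-0.073417, 0.012182) ; Δ = (0.005016, 0.009729)
  [-3]  conj(Y_{4,-3})(Ω₁) = (0.352047, 0.056463) ; Y_{4,-3}(Ω₂) = (-0.199123, -0.155202) ; Δ = (-0.061338, -0.065881)
  [-2]  conj(Y_{4,-2})(Ω₁) = (-0.223086, 0.306214) ; Y_{4,-2}(Ω₂) = (-0.035257, -0.427851) ; Δ = (0.138879, 0.084651)
  [-1]  conj(Y_{4,-1})(Ω₁) = (0.003763, 0.007397) ; Y_{4,-1}(Ω₂) = (0.178031, -0.193305) ; Δ = (0.002100, 0.000589)
  [+0]  conj(Y_{4,0})(Ω₁) = (-0.362598, -0.000000) ; Y_{4,0}(Ω₂) = (-0.266312, 0.000000) ; Δ = (0.096564, 0.000000)
  [+1]  conj(Y_{4,1})(Ω₁) = (-0.003763, 0.007397) ; Y_{4,1}(Ω₂) = (-0.178031, -0.193305) ; Δ = (0.002100, -0.000589)
  [+2]  conj(Y_{4,2})(Ω₁) = (-0.223086, -0.306214) ; Y_{4,2}(Ω₂) = (-0.035257, 0.427851) ; Δ = (0.138879, -0.084651)
  [+3]  conj(Y_{4,3})(Ω₁) = (-0.352047, 0.056463) ; Y_{4,3}(Ω₂) = (0.199123, -0.155202) ; Δ = (-0.061338, 0.065881)
  [+4]  conj(Y_{4,4})(Ω₁) = (-0.045085, 0.139996) ; Y_{4,4}(Ω₂) = (-0.073417, -0.012182) ; Δ = (0.005016, -0.009729)
Accumulated sum (0.265878, -0.000000); after 4π/(2l+1) scaling, (0.371236, -0.000000) ⇒ P_4 = 0.371236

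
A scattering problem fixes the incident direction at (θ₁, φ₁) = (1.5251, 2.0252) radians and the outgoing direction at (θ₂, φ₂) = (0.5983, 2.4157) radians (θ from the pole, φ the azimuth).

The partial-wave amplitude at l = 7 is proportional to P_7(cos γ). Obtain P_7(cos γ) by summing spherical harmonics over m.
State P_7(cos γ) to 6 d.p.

0.308496

Addition theorem: P_7(cos γ) = (4π/15) Σ_m Y*_{lm}(Ω₁) Y_{lm}(Ω₂), m = −7…7:
  [-7]  conj(Y_{7,-7})(Ω₁) = -0.019470+0.496015i ; Y_{7,-7}(Ω₂) = -0.003242+0.008387i ; Δ = -0.004097-0.001771i
  [-6]  conj(Y_{7,-6})(Ω₁) = +0.077718-0.034257i ; Y_{7,-6}(Ω₂) = -0.017250-0.046245i ; Δ = -0.002925-0.003003i
  [-5]  conj(Y_{7,-5})(Ω₁) = +0.271328+0.229104i ; Y_{7,-5}(Ω₂) = +0.144700+0.076786i ; Δ = +0.021669+0.053985i
  [-4]  conj(Y_{7,-4})(Ω₁) = +0.024247-0.096236i ; Y_{7,-4}(Ω₂) = -0.348474+0.084547i ; Δ = -0.000313+0.035586i
  [-3]  conj(Y_{7,-3})(Ω₁) = +0.308962-0.065073i ; Y_{7,-3}(Ω₂) = +0.277328-0.399442i ; Δ = +0.059691-0.141459i
  [-2]  conj(Y_{7,-2})(Ω₁) = -0.064757-0.083097i ; Y_{7,-2}(Ω₂) = +0.031932+0.267046i ; Δ = +0.020123-0.019947i
  [-1]  conj(Y_{7,-1})(Ω₁) = +0.132204-0.270635i ; Y_{7,-1}(Ω₂) = +0.189333+0.168042i ; Δ = +0.070509-0.029024i
  [+0]  conj(Y_{7,0})(Ω₁) = -0.107133-0.000000i ; Y_{7,0}(Ω₂) = -0.363357+0.000000i ; Δ = +0.038928+0.000000i
  [+1]  conj(Y_{7,1})(Ω₁) = -0.132204-0.270635i ; Y_{7,1}(Ω₂) = -0.189333+0.168042i ; Δ = +0.070509+0.029024i
  [+2]  conj(Y_{7,2})(Ω₁) = -0.064757+0.083097i ; Y_{7,2}(Ω₂) = +0.031932-0.267046i ; Δ = +0.020123+0.019947i
  [+3]  conj(Y_{7,3})(Ω₁) = -0.308962-0.065073i ; Y_{7,3}(Ω₂) = -0.277328-0.399442i ; Δ = +0.059691+0.141459i
  [+4]  conj(Y_{7,4})(Ω₁) = +0.024247+0.096236i ; Y_{7,4}(Ω₂) = -0.348474-0.084547i ; Δ = -0.000313-0.035586i
  [+5]  conj(Y_{7,5})(Ω₁) = -0.271328+0.229104i ; Y_{7,5}(Ω₂) = -0.144700+0.076786i ; Δ = +0.021669-0.053985i
  [+6]  conj(Y_{7,6})(Ω₁) = +0.077718+0.034257i ; Y_{7,6}(Ω₂) = -0.017250+0.046245i ; Δ = -0.002925+0.003003i
  [+7]  conj(Y_{7,7})(Ω₁) = +0.019470+0.496015i ; Y_{7,7}(Ω₂) = +0.003242+0.008387i ; Δ = -0.004097+0.001771i
Accumulated sum +0.368240+0.000000i; after 4π/(2l+1) scaling, +0.308496+0.000000i ⇒ P_7 = 0.308496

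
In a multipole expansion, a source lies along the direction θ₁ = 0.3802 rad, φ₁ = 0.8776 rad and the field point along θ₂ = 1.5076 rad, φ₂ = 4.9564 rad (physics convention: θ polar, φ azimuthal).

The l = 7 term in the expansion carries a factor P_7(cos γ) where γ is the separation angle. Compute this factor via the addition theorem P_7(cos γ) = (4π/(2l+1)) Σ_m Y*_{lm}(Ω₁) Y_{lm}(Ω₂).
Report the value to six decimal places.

Expand P_7 via completeness: Σ_{m} conj(Y_{7,m}) at Ω₁ times Y_{7,m} at Ω₂ —
  [-7]  conj(Y_{7,-7})(Ω₁) = +0.000480-0.000068i ; Y_{7,-7}(Ω₂) = -0.488455+0.067480i ; Δ = -0.000230+0.000065i
  [-6]  conj(Y_{7,-6})(Ω₁) = +0.002384-0.003861i ; Y_{7,-6}(Ω₂) = -0.012437+0.116088i ; Δ = +0.000419+0.000325i
  [-5]  conj(Y_{7,-5})(Ω₁) = -0.008404-0.024993i ; Y_{7,-5}(Ω₂) = -0.323474-0.118349i ; Δ = -0.000239+0.009079i
  [-4]  conj(Y_{7,-4})(Ω₁) = -0.098974-0.038253i ; Y_{7,-4}(Ω₂) = -0.075948+0.112273i ; Δ = +0.011812-0.008207i
  [-3]  conj(Y_{7,-3})(Ω₁) = -0.258825+0.144366i ; Y_{7,-3}(Ω₂) = -0.201329-0.224050i ; Δ = +0.084454+0.028925i
  [-2]  conj(Y_{7,-2})(Ω₁) = -0.097127+0.520723i ; Y_{7,-2}(Ω₂) = -0.126597+0.067204i ; Δ = -0.022699-0.072449i
  [-1]  conj(Y_{7,-1})(Ω₁) = +0.278795+0.335605i ; Y_{7,-1}(Ω₂) = -0.068833-0.276469i ; Δ = +0.073594-0.100179i
  [+0]  conj(Y_{7,0})(Ω₁) = -0.228385-0.000000i ; Y_{7,0}(Ω₂) = -0.145565+0.000000i ; Δ = +0.033245+0.000000i
  [+1]  conj(Y_{7,1})(Ω₁) = -0.278795+0.335605i ; Y_{7,1}(Ω₂) = +0.068833-0.276469i ; Δ = +0.073594+0.100179i
  [+2]  conj(Y_{7,2})(Ω₁) = -0.097127-0.520723i ; Y_{7,2}(Ω₂) = -0.126597-0.067204i ; Δ = -0.022699+0.072449i
  [+3]  conj(Y_{7,3})(Ω₁) = +0.258825+0.144366i ; Y_{7,3}(Ω₂) = +0.201329-0.224050i ; Δ = +0.084454-0.028925i
  [+4]  conj(Y_{7,4})(Ω₁) = -0.098974+0.038253i ; Y_{7,4}(Ω₂) = -0.075948-0.112273i ; Δ = +0.011812+0.008207i
  [+5]  conj(Y_{7,5})(Ω₁) = +0.008404-0.024993i ; Y_{7,5}(Ω₂) = +0.323474-0.118349i ; Δ = -0.000239-0.009079i
  [+6]  conj(Y_{7,6})(Ω₁) = +0.002384+0.003861i ; Y_{7,6}(Ω₂) = -0.012437-0.116088i ; Δ = +0.000419-0.000325i
  [+7]  conj(Y_{7,7})(Ω₁) = -0.000480-0.000068i ; Y_{7,7}(Ω₂) = +0.488455+0.067480i ; Δ = -0.000230-0.000065i
Total Σ_m = +0.327466-0.000000i. Multiply by 0.837758: +0.274337-0.000000i. P_7(cos γ) = 0.274337

0.274337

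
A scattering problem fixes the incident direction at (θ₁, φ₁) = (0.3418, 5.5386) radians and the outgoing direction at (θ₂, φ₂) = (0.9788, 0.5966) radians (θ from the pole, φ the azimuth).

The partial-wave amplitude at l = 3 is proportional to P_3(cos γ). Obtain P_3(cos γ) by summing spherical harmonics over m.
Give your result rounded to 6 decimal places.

-0.372610

Expand P_3 via completeness: Σ_{m} conj(Y_{3,m}) at Ω₁ times Y_{3,m} at Ω₂ —
  m=-3: Y*=(-0.009670, -0.012383)  Y=(-0.051797, -0.232720)  product (-0.002381, 0.002892)
  m=-2: Y*=(0.008820, -0.107816)  Y=(0.144787, -0.365043)  product (-0.038080, -0.018830)
  m=-1: Y*=(0.273887, -0.252396)  Y=(0.123557, -0.083914)  product (0.012661, -0.054168)
  m=+0: Y*=(0.505677, -0.000000)  Y=(-0.300505, 0.000000)  product (-0.151958, 0.000000)
  m=+1: Y*=(-0.273887, -0.252396)  Y=(-0.123557, -0.083914)  product (0.012661, 0.054168)
  m=+2: Y*=(0.008820, 0.107816)  Y=(0.144787, 0.365043)  product (-0.038080, 0.018830)
  m=+3: Y*=(0.009670, -0.012383)  Y=(0.051797, -0.232720)  product (-0.002381, -0.002892)
Σ over m = (-0.207559, 0.000000); ×(4π/7) → (-0.372610, 0.000000). Real part: -0.372610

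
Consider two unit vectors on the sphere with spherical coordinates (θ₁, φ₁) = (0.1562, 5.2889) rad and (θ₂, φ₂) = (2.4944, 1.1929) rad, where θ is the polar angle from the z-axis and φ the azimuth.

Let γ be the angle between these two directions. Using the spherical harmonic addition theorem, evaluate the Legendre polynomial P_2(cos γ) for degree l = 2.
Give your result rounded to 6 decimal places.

0.564181

Expand P_2 via completeness: Σ_{m} conj(Y_{2,m}) at Ω₁ times Y_{2,m} at Ω₂ —
  [-2]  conj(Y_{2,-2})(Ω₁) = -0.00379 - 0.00854j ; Y_{2,-2}(Ω₂) = -0.10219 - 0.09632j ; Δ = -0.00044 + 0.00124j
  [-1]  conj(Y_{2,-1})(Ω₁) = 0.06471 - 0.09953j ; Y_{2,-1}(Ω₂) = -0.13711 + 0.34539j ; Δ = 0.02550 + 0.03600j
  [+0]  conj(Y_{2,0})(Ω₁) = 0.60789 + 0.00000j ; Y_{2,0}(Ω₂) = 0.28680 + 0.00000j ; Δ = 0.17434 + 0.00000j
  [+1]  conj(Y_{2,1})(Ω₁) = -0.06471 - 0.09953j ; Y_{2,1}(Ω₂) = 0.13711 + 0.34539j ; Δ = 0.02550 - 0.03600j
  [+2]  conj(Y_{2,2})(Ω₁) = -0.00379 + 0.00854j ; Y_{2,2}(Ω₂) = -0.10219 + 0.09632j ; Δ = -0.00044 - 0.00124j
Σ over m = 0.22448 - 0.00000j; ×(4π/5) → 0.56418 - 0.00000j. Real part: 0.564181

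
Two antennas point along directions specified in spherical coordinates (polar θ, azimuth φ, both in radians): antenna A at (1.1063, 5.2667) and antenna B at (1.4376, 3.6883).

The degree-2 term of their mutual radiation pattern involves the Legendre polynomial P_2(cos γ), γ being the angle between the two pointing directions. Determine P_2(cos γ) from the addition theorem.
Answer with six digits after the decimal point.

Expand P_2 via completeness: Σ_{m} conj(Y_{2,m}) at Ω₁ times Y_{2,m} at Ω₂ —
  term(m=-2) = -0.117148-0.001782i   from Y*(Ω₁)=-0.137673-0.276364i, Y(Ω₂)=+0.174346-0.337038i
  term(m=-1) = -0.000239+0.031463i   from Y*(Ω₁)=+0.162862-0.263082i, Y(Ω₂)=-0.086866+0.052865i
  term(m=+0) = +0.037492+0.000000i   from Y*(Ω₁)=-0.125514-0.000000i, Y(Ω₂)=-0.298704+0.000000i
  term(m=+1) = -0.000239-0.031463i   from Y*(Ω₁)=-0.162862-0.263082i, Y(Ω₂)=+0.086866+0.052865i
  term(m=+2) = -0.117148+0.001782i   from Y*(Ω₁)=-0.137673+0.276364i, Y(Ω₂)=+0.174346+0.337038i
Σ over m = -0.197283+0.000000i; ×(4π/5) → -0.495825+0.000000i. Real part: -0.495825

-0.495825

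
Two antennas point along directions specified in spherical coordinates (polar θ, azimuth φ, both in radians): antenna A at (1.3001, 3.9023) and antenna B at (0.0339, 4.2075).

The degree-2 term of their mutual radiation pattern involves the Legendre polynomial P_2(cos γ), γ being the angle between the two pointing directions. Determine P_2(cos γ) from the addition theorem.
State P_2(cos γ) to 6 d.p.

-0.366437

Summing Y*_{l m}(θ₁,φ₁)·Y_{l m}(θ₂,φ₂) over m ∈ [−2, 2]; prefactor 4π/(2·2+1) = 2.513274:
  m=-2: +0.017704+0.358217i × -0.000236-0.000376i = +0.000130-0.000091i  (running Σ = +0.000130-0.000091i)
  m=-1: -0.144188-0.137238i × -0.012658+0.022904i = +0.004968-0.001565i  (running Σ = +0.005099-0.001657i)
  m=0: -0.247736-0.000000i × +0.629696+0.000000i = -0.155999-0.000000i  (running Σ = -0.150900-0.001657i)
  m=1: +0.144188-0.137238i × +0.012658+0.022904i = +0.004968+0.001565i  (running Σ = -0.145931-0.000091i)
  m=2: +0.017704-0.358217i × -0.000236+0.000376i = +0.000130+0.000091i  (running Σ = -0.145801+0.000000i)
Total Σ_m = -0.145801+0.000000i. Multiply by 2.513274: -0.366437+0.000000i. P_2(cos γ) = -0.366437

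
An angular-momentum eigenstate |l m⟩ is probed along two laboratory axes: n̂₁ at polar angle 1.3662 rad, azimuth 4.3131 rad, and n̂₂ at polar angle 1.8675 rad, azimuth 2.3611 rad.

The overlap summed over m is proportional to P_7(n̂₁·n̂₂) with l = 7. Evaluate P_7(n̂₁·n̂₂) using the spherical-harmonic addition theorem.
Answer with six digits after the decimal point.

Expand P_7 via completeness: Σ_{m} conj(Y_{7,m}) at Ω₁ times Y_{7,m} at Ω₂ —
  m=-7: +0.146551-0.405795i × -0.249591+0.267349i = +0.071911+0.140463i  (running Σ = +0.071911+0.140463i)
  m=-6: +0.246039+0.227313i × +0.012313+0.418208i = -0.092035+0.105694i  (running Σ = -0.020124+0.246157i)
  m=-5: +0.139365-0.063183i × +0.023643+0.022511i = +0.004717+0.001643i  (running Σ = -0.015407+0.247800i)
  m=-4: +0.008898+0.337474i × -0.338863+0.006650i = -0.005259-0.114298i  (running Σ = -0.020666+0.133502i)
  m=-3: +0.050221+0.019648i × -0.107628+0.110843i = -0.007583+0.003452i  (running Σ = -0.028249+0.136954i)
  m=-2: -0.227587+0.233666i × -0.002726-0.277849i = +0.065544+0.062598i  (running Σ = +0.037295+0.199552i)
  m=-1: +0.005851+0.013866i × -0.138495-0.137143i = +0.001091-0.002723i  (running Σ = +0.038387+0.196829i)
  m=0: -0.321140-0.000000i × +0.256930+0.000000i = -0.082510-0.000000i  (running Σ = -0.044124+0.196829i)
  m=1: -0.005851+0.013866i × +0.138495-0.137143i = +0.001091+0.002723i  (running Σ = -0.043032+0.199552i)
  m=2: -0.227587-0.233666i × -0.002726+0.277849i = +0.065544-0.062598i  (running Σ = +0.022512+0.136954i)
  m=3: -0.050221+0.019648i × +0.107628+0.110843i = -0.007583-0.003452i  (running Σ = +0.014929+0.133502i)
  m=4: +0.008898-0.337474i × -0.338863-0.006650i = -0.005259+0.114298i  (running Σ = +0.009670+0.247800i)
  m=5: -0.139365-0.063183i × -0.023643+0.022511i = +0.004717-0.001643i  (running Σ = +0.014387+0.246157i)
  m=6: +0.246039-0.227313i × +0.012313-0.418208i = -0.092035-0.105694i  (running Σ = -0.077648+0.140463i)
  m=7: -0.146551-0.405795i × +0.249591+0.267349i = +0.071911-0.140463i  (running Σ = -0.005737+0.000000i)
Accumulated sum -0.005737+0.000000i; after 4π/(2l+1) scaling, -0.004806+0.000000i ⇒ P_7 = -0.004806

-0.004806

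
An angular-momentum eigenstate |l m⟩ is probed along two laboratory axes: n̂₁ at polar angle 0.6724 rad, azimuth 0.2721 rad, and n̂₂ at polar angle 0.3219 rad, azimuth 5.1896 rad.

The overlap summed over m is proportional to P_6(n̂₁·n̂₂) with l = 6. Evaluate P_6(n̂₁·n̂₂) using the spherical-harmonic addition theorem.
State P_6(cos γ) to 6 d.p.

Addition theorem: P_6(cos γ) = (4π/13) Σ_m Y*_{lm}(Ω₁) Y_{lm}(Ω₂), m = −6…6:
  m=-6: -0.00174 + 0.02816j × 0.00047 + 0.00013j = -0.00000 + 0.00001j  (running Σ = -0.00000 + 0.00001j)
  m=-5: 0.02562 + 0.12003j × 0.00345 - 0.00366j = 0.00053 + 0.00032j  (running Σ = 0.00052 + 0.00033j)
  m=-4: 0.14281 + 0.27271j × -0.01055 - 0.03001j = 0.00668 - 0.00716j  (running Σ = 0.00720 - 0.00683j)
  m=-3: 0.31481 + 0.33489j × -0.13369 - 0.01873j = -0.03582 - 0.05067j  (running Σ = -0.02862 - 0.05749j)
  m=-2: 0.25348 + 0.15340j × -0.21721 + 0.30660j = -0.10209 + 0.04440j  (running Σ = -0.13071 - 0.01310j)
  m=-1: -0.19330 - 0.05393j × 0.26846 + 0.51920j = -0.02389 - 0.11484j  (running Σ = -0.15460 - 0.12793j)
  m=0: -0.36693 + 0.00000j × 0.17419 + 0.00000j = -0.06391 + 0.00000j  (running Σ = -0.21851 - 0.12793j)
  m=1: 0.19330 - 0.05393j × -0.26846 + 0.51920j = -0.02389 + 0.11484j  (running Σ = -0.24240 - 0.01310j)
  m=2: 0.25348 - 0.15340j × -0.21721 - 0.30660j = -0.10209 - 0.04440j  (running Σ = -0.34449 - 0.05749j)
  m=3: -0.31481 + 0.33489j × 0.13369 - 0.01873j = -0.03582 + 0.05067j  (running Σ = -0.38031 - 0.00683j)
  m=4: 0.14281 - 0.27271j × -0.01055 + 0.03001j = 0.00668 + 0.00716j  (running Σ = -0.37363 + 0.00033j)
  m=5: -0.02562 + 0.12003j × -0.00345 - 0.00366j = 0.00053 - 0.00032j  (running Σ = -0.37310 + 0.00001j)
  m=6: -0.00174 - 0.02816j × 0.00047 - 0.00013j = -0.00000 - 0.00001j  (running Σ = -0.37311 - 0.00000j)
Σ over m = -0.37311 - 0.00000j; ×(4π/13) → -0.36066 - 0.00000j. Real part: -0.360660

-0.360660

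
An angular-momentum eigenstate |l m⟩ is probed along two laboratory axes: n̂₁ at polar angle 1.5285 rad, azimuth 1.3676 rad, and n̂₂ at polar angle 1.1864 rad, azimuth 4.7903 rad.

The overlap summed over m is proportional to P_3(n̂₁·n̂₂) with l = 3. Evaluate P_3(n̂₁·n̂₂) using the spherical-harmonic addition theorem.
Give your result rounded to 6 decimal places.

Summing Y*_{l m}(θ₁,φ₁)·Y_{l m}(θ₂,φ₂) over m ∈ [−3, 3]; prefactor 4π/(2·3+1) = 1.795196:
  m=-3: Y*=-0.238233-0.341158i  Y=-0.076984-0.323348i  product -0.091973+0.103296i
  m=-2: Y*=-0.039623+0.017052i  Y=-0.325360+0.051113i  product +0.012020-0.007573i
  m=-1: Y*=-0.064577-0.313421i  Y=-0.006923-0.088673i  product -0.027345+0.007896i
  m=+0: Y*=-0.047197-0.000000i  Y=-0.321427+0.000000i  product +0.015170+0.000000i
  m=+1: Y*=+0.064577-0.313421i  Y=+0.006923-0.088673i  product -0.027345-0.007896i
  m=+2: Y*=-0.039623-0.017052i  Y=-0.325360-0.051113i  product +0.012020+0.007573i
  m=+3: Y*=+0.238233-0.341158i  Y=+0.076984-0.323348i  product -0.091973-0.103296i
Σ over m = -0.199425+0.000000i; ×(4π/7) → -0.358007+0.000000i. Real part: -0.358007

-0.358007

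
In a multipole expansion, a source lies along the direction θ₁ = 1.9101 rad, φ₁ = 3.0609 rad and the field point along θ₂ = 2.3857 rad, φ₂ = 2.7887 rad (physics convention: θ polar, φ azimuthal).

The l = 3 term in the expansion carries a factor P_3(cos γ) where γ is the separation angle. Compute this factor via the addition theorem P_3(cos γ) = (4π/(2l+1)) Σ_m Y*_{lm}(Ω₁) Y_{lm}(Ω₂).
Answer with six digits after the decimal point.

Summing Y*_{l m}(θ₁,φ₁)·Y_{l m}(θ₂,φ₂) over m ∈ [−3, 3]; prefactor 4π/(2·3+1) = 1.795196:
  m=-3: Y*=-0.33965 + 0.08387j  Y=-0.06598 - 0.11738j  product 0.03226 + 0.03433j
  m=-2: Y*=-0.29854 + 0.04860j  Y=-0.26631 - 0.22696j  product 0.09053 + 0.05481j
  m=-1: Y*=0.13551 - 0.01096j  Y=-0.34270 - 0.12622j  product -0.04782 - 0.01335j
  m=+0: Y*=0.30382 + 0.00000j  Y=0.09574 + 0.00000j  product 0.02909 + 0.00000j
  m=+1: Y*=-0.13551 - 0.01096j  Y=0.34270 - 0.12622j  product -0.04782 + 0.01335j
  m=+2: Y*=-0.29854 - 0.04860j  Y=-0.26631 + 0.22696j  product 0.09053 - 0.05481j
  m=+3: Y*=0.33965 + 0.08387j  Y=0.06598 - 0.11738j  product 0.03226 - 0.03433j
Total Σ_m = 0.17902 + 0.00000j. Multiply by 1.795196: 0.32137 + 0.00000j. P_3(cos γ) = 0.321371

0.321371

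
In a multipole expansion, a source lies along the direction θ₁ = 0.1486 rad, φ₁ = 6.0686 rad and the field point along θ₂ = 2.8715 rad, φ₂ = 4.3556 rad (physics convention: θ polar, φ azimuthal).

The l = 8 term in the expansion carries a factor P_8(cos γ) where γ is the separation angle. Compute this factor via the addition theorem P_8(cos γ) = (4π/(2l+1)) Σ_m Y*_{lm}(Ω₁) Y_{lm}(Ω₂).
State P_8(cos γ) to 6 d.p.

Term-by-term m-sum for l=8 (normalisation 4π/17 = 0.739198):
  term(m=-8) = 0.00000 + 0.00000j   from Y*(Ω₁)=-0.00000 - 0.00000j, Y(Ω₂)=-0.00001 + 0.00000j
  term(m=-7) = -0.00000 + 0.00000j   from Y*(Ω₁)=0.00000 - 0.00000j, Y(Ω₂)=-0.00011 - 0.00015j
  term(m=-6) = -0.00000 - 0.00000j   from Y*(Ω₁)=0.00002 - 0.00005j, Y(Ω₂)=0.00095 - 0.00148j
  term(m=-5) = 0.00001 - 0.00001j   from Y*(Ω₁)=0.00032 - 0.00059j, Y(Ω₂)=0.01132 + 0.00245j
  term(m=-4) = 0.00029 + 0.00019j   from Y*(Ω₁)=0.00401 - 0.00464j, Y(Ω₂)=0.00808 + 0.05587j
  term(m=-3) = -0.00345 + 0.00759j   from Y*(Ω₁)=0.03336 - 0.02504j, Y(Ω₂)=-0.17531 + 0.09587j
  term(m=-2) = -0.09196 - 0.02688j   from Y*(Ω₁)=0.18180 - 0.08320j, Y(Ω₂)=-0.36228 - 0.31366j
  term(m=-1) = 0.05369 - 0.37500j   from Y*(Ω₁)=0.58428 - 0.12734j, Y(Ω₂)=0.22125 - 0.59359j
  term(m=+0) = 0.04974 + 0.00000j   from Y*(Ω₁)=0.74439 + 0.00000j, Y(Ω₂)=0.06682 + 0.00000j
  term(m=+1) = 0.05369 + 0.37500j   from Y*(Ω₁)=-0.58428 - 0.12734j, Y(Ω₂)=-0.22125 - 0.59359j
  term(m=+2) = -0.09196 + 0.02688j   from Y*(Ω₁)=0.18180 + 0.08320j, Y(Ω₂)=-0.36228 + 0.31366j
  term(m=+3) = -0.00345 - 0.00759j   from Y*(Ω₁)=-0.03336 - 0.02504j, Y(Ω₂)=0.17531 + 0.09587j
  term(m=+4) = 0.00029 - 0.00019j   from Y*(Ω₁)=0.00401 + 0.00464j, Y(Ω₂)=0.00808 - 0.05587j
  term(m=+5) = 0.00001 + 0.00001j   from Y*(Ω₁)=-0.00032 - 0.00059j, Y(Ω₂)=-0.01132 + 0.00245j
  term(m=+6) = -0.00000 + 0.00000j   from Y*(Ω₁)=0.00002 + 0.00005j, Y(Ω₂)=0.00095 + 0.00148j
  term(m=+7) = -0.00000 - 0.00000j   from Y*(Ω₁)=-0.00000 - 0.00000j, Y(Ω₂)=0.00011 - 0.00015j
  term(m=+8) = 0.00000 - 0.00000j   from Y*(Ω₁)=-0.00000 + 0.00000j, Y(Ω₂)=-0.00001 - 0.00000j
Σ over m = -0.03311 - 0.00000j; ×(4π/17) → -0.02447 - 0.00000j. Real part: -0.024472

-0.024472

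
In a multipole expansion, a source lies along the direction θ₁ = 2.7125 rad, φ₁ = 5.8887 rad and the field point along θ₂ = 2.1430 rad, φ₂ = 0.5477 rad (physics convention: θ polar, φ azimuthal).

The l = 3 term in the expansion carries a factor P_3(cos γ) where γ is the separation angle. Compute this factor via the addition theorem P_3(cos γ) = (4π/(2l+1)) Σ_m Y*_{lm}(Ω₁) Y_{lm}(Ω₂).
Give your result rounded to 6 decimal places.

Expand P_3 via completeness: Σ_{m} conj(Y_{3,m}) at Ω₁ times Y_{3,m} at Ω₂ —
  term(m=-3) = -0.007082-0.002308i   from Y*(Ω₁)=+0.011349-0.027820i, Y(Ω₂)=-0.017910-0.247270i
  term(m=-2) = -0.019408-0.059851i   from Y*(Ω₁)=-0.113340+0.114153i, Y(Ω₂)=-0.179018+0.347761i
  term(m=-1) = +0.031381-0.043165i   from Y*(Ω₁)=+0.389091-0.161982i, Y(Ω₂)=+0.108100-0.065935i
  term(m=+0) = -0.119337-0.000000i   from Y*(Ω₁)=-0.384997-0.000000i, Y(Ω₂)=+0.309968+0.000000i
  term(m=+1) = +0.031381+0.043165i   from Y*(Ω₁)=-0.389091-0.161982i, Y(Ω₂)=-0.108100-0.065935i
  term(m=+2) = -0.019408+0.059851i   from Y*(Ω₁)=-0.113340-0.114153i, Y(Ω₂)=-0.179018-0.347761i
  term(m=+3) = -0.007082+0.002308i   from Y*(Ω₁)=-0.011349-0.027820i, Y(Ω₂)=+0.017910-0.247270i
Total Σ_m = -0.109556+0.000000i. Multiply by 1.795196: -0.196675+0.000000i. P_3(cos γ) = -0.196675

-0.196675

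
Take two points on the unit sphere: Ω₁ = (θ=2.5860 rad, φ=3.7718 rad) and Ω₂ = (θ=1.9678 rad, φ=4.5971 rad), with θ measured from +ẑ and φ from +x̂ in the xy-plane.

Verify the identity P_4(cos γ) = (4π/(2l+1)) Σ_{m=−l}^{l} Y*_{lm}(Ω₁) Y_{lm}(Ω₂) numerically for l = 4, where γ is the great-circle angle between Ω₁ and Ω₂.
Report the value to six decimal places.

Expand P_4 via completeness: Σ_{m} conj(Y_{4,m}) at Ω₁ times Y_{4,m} at Ω₂ —
  term(m=-4) = -0.01082 + 0.00174j   from Y*(Ω₁)=-0.02786 + 0.01992j, Y(Ω₂)=0.28667 + 0.14244j
  term(m=-3) = -0.04659 - 0.03658j   from Y*(Ω₁)=-0.04906 + 0.14813j, Y(Ω₂)=-0.12869 + 0.35712j
  term(m=-2) = -0.00040 - 0.00498j   from Y*(Ω₁)=0.11519 + 0.35913j, Y(Ω₂)=-0.01289 - 0.00303j
  term(m=-1) = -0.09727 + 0.10536j   from Y*(Ω₁)=0.35155 + 0.25644j, Y(Ω₂)=-0.03791 + 0.32735j
  term(m=+0) = 0.00330 + 0.00000j   from Y*(Ω₁)=-0.04434 + 0.00000j, Y(Ω₂)=-0.07435 + 0.00000j
  term(m=+1) = -0.09727 - 0.10536j   from Y*(Ω₁)=-0.35155 + 0.25644j, Y(Ω₂)=0.03791 + 0.32735j
  term(m=+2) = -0.00040 + 0.00498j   from Y*(Ω₁)=0.11519 - 0.35913j, Y(Ω₂)=-0.01289 + 0.00303j
  term(m=+3) = -0.04659 + 0.03658j   from Y*(Ω₁)=0.04906 + 0.14813j, Y(Ω₂)=0.12869 + 0.35712j
  term(m=+4) = -0.01082 - 0.00174j   from Y*(Ω₁)=-0.02786 - 0.01992j, Y(Ω₂)=0.28667 - 0.14244j
Σ over m = -0.30686 - 0.00000j; ×(4π/9) → -0.42846 - 0.00000j. Real part: -0.428462

-0.428462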